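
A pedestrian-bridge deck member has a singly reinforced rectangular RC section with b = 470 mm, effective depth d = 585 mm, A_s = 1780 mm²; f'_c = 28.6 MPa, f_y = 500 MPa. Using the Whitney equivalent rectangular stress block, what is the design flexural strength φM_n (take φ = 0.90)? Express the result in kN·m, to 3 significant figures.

φM_n ≈ 437 kN·m

T = A_s f_y = 1780 × 500 = 890000 N = 890 kN.
From C = T: a = T/(0.85 f'_c b) = 890000/(0.85 × 28.6 × 470) = 77.89 mm.
M_n = T(d − a/2) = 890 kN × (585 − 38.945) mm = 485.99 kN·m.
φM_n = 0.90 × 485.99 = 437.39 kN·m.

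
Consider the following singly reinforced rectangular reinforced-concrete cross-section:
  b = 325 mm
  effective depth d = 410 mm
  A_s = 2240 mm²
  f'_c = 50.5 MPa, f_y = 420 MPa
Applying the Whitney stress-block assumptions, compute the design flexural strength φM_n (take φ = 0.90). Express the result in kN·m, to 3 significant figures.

T = A_s f_y = 2240 × 420 = 940800 N = 940.8 kN.
From C = T: a = T/(0.85 f'_c b) = 940800/(0.85 × 50.5 × 325) = 67.44 mm.
M_n = T(d − a/2) = 940.8 kN × (410 − 33.72) mm = 354.00 kN·m.
φM_n = 0.90 × 354.00 = 318.60 kN·m.

φM_n ≈ 319 kN·m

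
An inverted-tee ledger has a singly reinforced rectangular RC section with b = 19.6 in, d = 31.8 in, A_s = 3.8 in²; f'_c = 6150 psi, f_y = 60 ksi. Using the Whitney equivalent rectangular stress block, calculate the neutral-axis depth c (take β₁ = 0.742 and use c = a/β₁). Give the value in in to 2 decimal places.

T = A_s f_y = 3.8 × 60 = 228 kips.
a = T/(0.85 f'_c b) = 228/(0.85 × 6.15 × 19.6) = 2.2253 in.
With β₁ = 0.742, c = a/β₁ = 2.2253/0.742 = 3.00 in.

c ≈ 3.00 in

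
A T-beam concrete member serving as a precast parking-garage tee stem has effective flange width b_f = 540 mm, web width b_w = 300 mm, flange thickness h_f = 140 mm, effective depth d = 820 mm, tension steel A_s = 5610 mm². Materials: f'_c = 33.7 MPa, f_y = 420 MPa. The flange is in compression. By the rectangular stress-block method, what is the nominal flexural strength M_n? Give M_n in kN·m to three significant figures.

Tension: T = A_s f_y = 5610 × 420 = 2356200 N.
Try a within the flange: a = T/(0.85 f'_c b_f) = 2356200/(0.85 × 33.7 × 540) = 152.32 mm.
a = 152.32 > h_f = 140 mm: the block extends into the web. Split into flange-overhang and web parts.
C_f = 0.85 f'_c (b_f − b_w) h_f = 0.85 × 33.7 × (540 − 300) × 140 = 962472 N.
Remaining web compression depth: a_w = (T − C_f)/(0.85 f'_c b_w) = (2356200 − 962472)/(0.85 × 33.7 × 300) = 162.18 mm.
M_n = C_f(d − h_f/2) + (T − C_f)(d − a_w/2) = 962472 × (820 − 70) + 1393728 × (820 − 81.09) = 721.85 + 1029.84 = 1751.69 × 10⁶ N·mm.
M_n = 1751.69 kN·m.

M_n ≈ 1750 kN·m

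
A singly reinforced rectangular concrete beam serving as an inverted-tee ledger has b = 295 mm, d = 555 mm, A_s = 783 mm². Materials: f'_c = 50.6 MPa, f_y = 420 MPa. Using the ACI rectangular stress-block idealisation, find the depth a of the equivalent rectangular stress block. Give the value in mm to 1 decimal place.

T = A_s f_y = 783 × 420 = 328860 N = 328.86 kN.
Setting C = 0.85 f'_c a b equal to T: a = 328860/(0.85 × 50.6 × 295) = 25.9 mm.

a ≈ 25.9 mm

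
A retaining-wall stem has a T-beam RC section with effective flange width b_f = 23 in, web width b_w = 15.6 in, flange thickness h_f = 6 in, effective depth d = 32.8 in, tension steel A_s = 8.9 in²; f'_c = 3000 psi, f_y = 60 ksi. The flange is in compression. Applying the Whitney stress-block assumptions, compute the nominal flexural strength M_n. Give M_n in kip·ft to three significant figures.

Tension: T = A_s f_y = 8.9 × 60 = 534 kips.
Try a within the flange: a = T/(0.85 f'_c b_f) = 534/(0.85 × 3 × 23) = 9.105 in.
a = 9.105 > h_f = 6 in: the block extends into the web. Split into flange-overhang and web parts.
C_f = 0.85 f'_c (b_f − b_w) h_f = 0.85 × 3 × (23 − 15.6) × 6 = 113.2 kips.
Remaining web compression depth: a_w = (T − C_f)/(0.85 f'_c b_w) = (534 − 113.2)/(0.85 × 3 × 15.6) = 10.578 in.
M_n = C_f(d − h_f/2) + (T − C_f)(d − a_w/2) = 113.2 × (32.8 − 3) + 420.8 × (32.8 − 5.289) = 3373.4 + 11576.6 = 14950.0 kip·in.
M_n = 14950.0/12 = 1245.83 kip·ft.

M_n ≈ 1250 kip·ft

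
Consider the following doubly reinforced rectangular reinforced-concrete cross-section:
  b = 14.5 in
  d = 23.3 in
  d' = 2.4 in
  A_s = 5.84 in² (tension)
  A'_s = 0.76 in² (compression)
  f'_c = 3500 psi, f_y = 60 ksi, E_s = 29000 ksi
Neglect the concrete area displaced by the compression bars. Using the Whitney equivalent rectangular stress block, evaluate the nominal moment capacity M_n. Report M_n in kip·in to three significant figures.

M_n ≈ 6980 kip·in

Assume both steels yield.
a = (A_s − A'_s) f_y/(0.85 f'_c b) = (5.84 − 0.76) × 60/(0.85 × 3.5 × 14.5) = 7.066 in.
c = a/β₁ = 7.066/0.85 = 8.313 in; ε'_s = 0.003(c − d')/c = 0.0021 ≥ ε_y = 0.0021, so the compression steel yields.
M_n = (A_s − A'_s) f_y (d − a/2) + A'_s f_y (d − d') = 304.8 × (23.3 − 3.533) + 45.6 × (23.3 − 2.4) = 6025.0 + 953.0 = 6978.0 kip·in.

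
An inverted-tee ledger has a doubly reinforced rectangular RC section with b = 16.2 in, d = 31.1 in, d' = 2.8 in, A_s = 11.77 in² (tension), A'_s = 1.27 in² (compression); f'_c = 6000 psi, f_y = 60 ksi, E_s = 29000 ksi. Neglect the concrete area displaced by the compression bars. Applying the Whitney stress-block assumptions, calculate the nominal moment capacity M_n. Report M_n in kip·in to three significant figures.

Assume both steels yield.
a = (A_s − A'_s) f_y/(0.85 f'_c b) = (11.77 − 1.27) × 60/(0.85 × 6 × 16.2) = 7.625 in.
c = a/β₁ = 7.625/0.75 = 10.167 in; ε'_s = 0.003(c − d')/c = 0.0022 ≥ ε_y = 0.0021, so the compression steel yields.
M_n = (A_s − A'_s) f_y (d − a/2) + A'_s f_y (d − d') = 630 × (31.1 − 3.8125) + 76.2 × (31.1 − 2.8) = 17191.1 + 2156.5 = 19347.6 kip·in.

M_n ≈ 19300 kip·in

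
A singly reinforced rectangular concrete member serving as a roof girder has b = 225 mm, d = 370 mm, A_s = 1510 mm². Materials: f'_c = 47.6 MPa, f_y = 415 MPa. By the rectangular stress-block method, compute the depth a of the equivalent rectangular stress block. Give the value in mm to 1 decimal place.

a ≈ 68.8 mm

T = A_s f_y = 1510 × 415 = 626650 N = 626.65 kN.
Setting C = 0.85 f'_c a b equal to T: a = 626650/(0.85 × 47.6 × 225) = 68.8 mm.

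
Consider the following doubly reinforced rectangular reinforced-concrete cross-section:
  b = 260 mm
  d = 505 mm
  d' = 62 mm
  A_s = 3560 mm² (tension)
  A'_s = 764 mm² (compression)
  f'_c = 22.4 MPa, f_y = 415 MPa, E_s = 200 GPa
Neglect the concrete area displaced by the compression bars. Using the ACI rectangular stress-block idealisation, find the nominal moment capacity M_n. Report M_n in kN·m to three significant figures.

M_n ≈ 590 kN·m

Assume both tension and compression steel yield.
Net tension couple steel: A_s − A'_s = 2796 mm².
a = (A_s − A'_s) f_y / (0.85 f'_c b) = 1160340/(0.85 × 22.4 × 260) = 234.39 mm.
c = a/β₁ = 234.39/0.85 = 275.75 mm; ε'_s = 0.003(c − d')/c = 0.0023 ≥ f_y/E_s = 0.0021, so compression steel does yield.
M_n = (A_s − A'_s) f_y (d − a/2) + A'_s f_y (d − d') = [1160340 × (505 − 117.195) + 317060 × (505 − 62)] × 10⁻⁶ = 449.99 + 140.46 = 590.45 kN·m.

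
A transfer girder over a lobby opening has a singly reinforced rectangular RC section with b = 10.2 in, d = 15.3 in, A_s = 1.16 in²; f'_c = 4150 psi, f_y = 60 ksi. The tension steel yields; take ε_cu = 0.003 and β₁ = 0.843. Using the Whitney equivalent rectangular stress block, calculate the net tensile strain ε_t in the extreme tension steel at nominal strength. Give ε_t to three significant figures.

a = A_s f_y/(0.85 f'_c b) = 1.934 in.
β₁ = 0.843, so c = a/β₁ = 1.934/0.843 = 2.294 in.
From the linear strain diagram with ε_cu = 0.003: ε_t = 0.003 (d − c)/c = 0.003 × (15.3 − 2.294)/2.294 = 0.0170.
Since ε_t ≥ 0.005, the section is tension-controlled.

ε_t ≈ 0.0170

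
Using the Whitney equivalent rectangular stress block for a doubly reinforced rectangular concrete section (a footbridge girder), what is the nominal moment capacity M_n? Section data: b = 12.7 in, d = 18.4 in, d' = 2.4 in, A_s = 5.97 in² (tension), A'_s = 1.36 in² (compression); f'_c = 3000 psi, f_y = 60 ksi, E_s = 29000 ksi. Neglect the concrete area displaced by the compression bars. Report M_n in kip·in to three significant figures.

Assume both steels yield.
a = (A_s − A'_s) f_y/(0.85 f'_c b) = (5.97 − 1.36) × 60/(0.85 × 3 × 12.7) = 8.541 in.
c = a/β₁ = 8.541/0.85 = 10.048 in; ε'_s = 0.003(c − d')/c = 0.0023 ≥ ε_y = 0.0021, so the compression steel yields.
M_n = (A_s − A'_s) f_y (d − a/2) + A'_s f_y (d − d') = 276.6 × (18.4 − 4.2705) + 81.6 × (18.4 − 2.4) = 3908.2 + 1305.6 = 5213.8 kip·in.

M_n ≈ 5210 kip·in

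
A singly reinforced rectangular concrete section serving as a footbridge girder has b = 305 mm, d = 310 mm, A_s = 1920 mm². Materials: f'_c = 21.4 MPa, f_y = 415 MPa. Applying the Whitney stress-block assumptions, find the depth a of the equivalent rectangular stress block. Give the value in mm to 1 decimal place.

a ≈ 143.6 mm

T = A_s f_y = 1920 × 415 = 796800 N = 796.8 kN.
Setting C = 0.85 f'_c a b equal to T: a = 796800/(0.85 × 21.4 × 305) = 143.6 mm.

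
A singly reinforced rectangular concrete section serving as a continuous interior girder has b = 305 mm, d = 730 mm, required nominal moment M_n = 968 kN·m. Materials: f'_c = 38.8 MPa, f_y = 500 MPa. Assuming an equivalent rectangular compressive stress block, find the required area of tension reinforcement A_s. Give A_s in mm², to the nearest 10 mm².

With M_n = 0.85 f'_c a b (d − a/2), solve the quadratic for a:
a = d − √(d² − 2M_n/(0.85 f'_c b)) = 730 − √(730² − 2 × 968×10⁶/(0.85 × 38.8 × 305)) = 146.53 mm.
A_s = 0.85 f'_c a b / f_y = 0.85 × 38.8 × 146.53 × 305 / 500 = 2947.9 mm².

A_s ≈ 2950 mm²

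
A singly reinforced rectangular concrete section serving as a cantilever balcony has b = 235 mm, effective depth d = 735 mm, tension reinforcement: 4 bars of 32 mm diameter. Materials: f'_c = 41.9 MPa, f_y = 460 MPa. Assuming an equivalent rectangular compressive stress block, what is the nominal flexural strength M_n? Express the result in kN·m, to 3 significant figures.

A_s = 4 × 804 = 3216 mm².
T = A_s f_y = 3216 × 460 = 1479360 N = 1479.36 kN.
From C = T: a = T/(0.85 f'_c b) = 1479360/(0.85 × 41.9 × 235) = 176.76 mm.
M_n = T(d − a/2) = 1479.36 kN × (735 − 88.38) mm = 956.58 kN·m.

M_n ≈ 957 kN·m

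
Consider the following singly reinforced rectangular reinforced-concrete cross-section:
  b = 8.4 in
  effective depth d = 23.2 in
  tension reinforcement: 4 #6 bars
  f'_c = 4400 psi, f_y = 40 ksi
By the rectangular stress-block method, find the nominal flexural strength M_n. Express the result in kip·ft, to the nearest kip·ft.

A_s = 4 × 0.44 = 1.76 in².
T = A_s f_y = 1.76 × 40 = 70.4 kips.
a = T/(0.85 f'_c b) = 70.4/(0.85 × 4.4 × 8.4) = 2.241 in.
M_n = T(d − a/2) = 70.4 × (23.2 − 1.1205) = 1554.4 kip·in = 1554.4/12 = 129.53 kip·ft.

M_n ≈ 130 kip·ft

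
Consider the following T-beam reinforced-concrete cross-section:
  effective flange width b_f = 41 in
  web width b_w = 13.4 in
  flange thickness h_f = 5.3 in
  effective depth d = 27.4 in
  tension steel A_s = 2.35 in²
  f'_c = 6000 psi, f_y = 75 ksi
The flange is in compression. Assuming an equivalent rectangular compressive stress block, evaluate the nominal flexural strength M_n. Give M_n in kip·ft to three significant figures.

M_n ≈ 396 kip·ft

Tension: T = A_s f_y = 2.35 × 75 = 176.25 kips.
Try a within the flange: a = T/(0.85 f'_c b_f) = 176.25/(0.85 × 6 × 41) = 0.843 in.
Since a = 0.843 ≤ h_f = 5.3 in, the stress block lies entirely in the flange; analyse as a rectangular beam of width b_f.
M_n = T(d − a/2) = 176.25 × (27.4 − 0.4215) = 4755.0 kip·in.
M_n = 4755.0/12 = 396.25 kip·ft.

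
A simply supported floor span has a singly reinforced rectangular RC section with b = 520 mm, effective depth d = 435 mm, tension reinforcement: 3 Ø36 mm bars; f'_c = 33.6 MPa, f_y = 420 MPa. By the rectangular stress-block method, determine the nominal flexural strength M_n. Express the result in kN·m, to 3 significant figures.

M_n ≈ 503 kN·m

A_s = 3 × 1018 = 3054 mm².
T = A_s f_y = 3054 × 420 = 1282680 N = 1282.68 kN.
From C = T: a = T/(0.85 f'_c b) = 1282680/(0.85 × 33.6 × 520) = 86.37 mm.
M_n = T(d − a/2) = 1282.68 kN × (435 − 43.185) mm = 502.57 kN·m.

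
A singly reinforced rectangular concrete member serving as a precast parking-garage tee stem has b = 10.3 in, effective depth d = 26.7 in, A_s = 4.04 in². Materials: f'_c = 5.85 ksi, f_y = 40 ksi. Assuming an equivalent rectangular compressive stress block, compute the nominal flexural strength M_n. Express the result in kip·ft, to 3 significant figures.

M_n ≈ 338 kip·ft

T = A_s f_y = 4.04 × 40 = 161.6 kips.
a = T/(0.85 f'_c b) = 161.6/(0.85 × 5.85 × 10.3) = 3.155 in.
M_n = T(d − a/2) = 161.6 × (26.7 − 1.5775) = 4059.8 kip·in = 4059.8/12 = 338.32 kip·ft.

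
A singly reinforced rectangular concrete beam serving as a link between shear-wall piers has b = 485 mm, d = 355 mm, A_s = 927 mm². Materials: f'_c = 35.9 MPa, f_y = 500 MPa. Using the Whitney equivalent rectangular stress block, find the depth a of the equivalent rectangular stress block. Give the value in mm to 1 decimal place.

T = A_s f_y = 927 × 500 = 463500 N = 463.5 kN.
Setting C = 0.85 f'_c a b equal to T: a = 463500/(0.85 × 35.9 × 485) = 31.3 mm.

a ≈ 31.3 mm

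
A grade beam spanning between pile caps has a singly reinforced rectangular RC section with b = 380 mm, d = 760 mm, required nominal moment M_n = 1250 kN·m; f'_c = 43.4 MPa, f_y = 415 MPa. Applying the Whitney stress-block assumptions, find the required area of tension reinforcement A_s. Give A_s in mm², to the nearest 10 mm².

With M_n = 0.85 f'_c a b (d − a/2), solve the quadratic for a:
a = d − √(d² − 2M_n/(0.85 f'_c b)) = 760 − √(760² − 2 × 1250×10⁶/(0.85 × 43.4 × 380)) = 128.13 mm.
A_s = 0.85 f'_c a b / f_y = 0.85 × 43.4 × 128.13 × 380 / 415 = 4328.1 mm².

A_s ≈ 4330 mm²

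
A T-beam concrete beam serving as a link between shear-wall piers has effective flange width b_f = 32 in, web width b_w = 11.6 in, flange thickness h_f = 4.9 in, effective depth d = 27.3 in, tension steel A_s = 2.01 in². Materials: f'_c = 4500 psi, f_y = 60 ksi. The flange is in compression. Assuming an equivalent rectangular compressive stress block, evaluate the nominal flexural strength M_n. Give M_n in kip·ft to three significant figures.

M_n ≈ 269 kip·ft

Tension: T = A_s f_y = 2.01 × 60 = 120.6 kips.
Try a within the flange: a = T/(0.85 f'_c b_f) = 120.6/(0.85 × 4.5 × 32) = 0.985 in.
Since a = 0.985 ≤ h_f = 4.9 in, the stress block lies entirely in the flange; analyse as a rectangular beam of width b_f.
M_n = T(d − a/2) = 120.6 × (27.3 − 0.4925) = 3233.0 kip·in.
M_n = 3233.0/12 = 269.42 kip·ft.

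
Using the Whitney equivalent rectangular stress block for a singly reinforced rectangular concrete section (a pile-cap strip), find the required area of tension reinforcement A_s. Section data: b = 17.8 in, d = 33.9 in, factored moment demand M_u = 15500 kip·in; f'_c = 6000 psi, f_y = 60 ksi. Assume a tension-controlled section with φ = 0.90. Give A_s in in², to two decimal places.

M_n = M_u/φ = 15500/0.90 = 17222.2 kip·in.
From M_n = 0.85 f'_c a b (d − a/2):
a = d − √(d² − 2M_n/(0.85 f'_c b)) = 33.9 − √(33.9² − 2 × 17222.2/(0.85 × 6 × 17.8)) = 6.155 in.
A_s = 0.85 f'_c a b / f_y = 0.85 × 6 × 6.155 × 17.8 / 60 = 9.313 in².

A_s ≈ 9.31 in²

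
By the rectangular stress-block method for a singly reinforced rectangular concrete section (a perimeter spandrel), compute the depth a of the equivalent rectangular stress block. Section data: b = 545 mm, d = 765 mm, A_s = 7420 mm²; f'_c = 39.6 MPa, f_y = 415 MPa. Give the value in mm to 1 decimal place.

a ≈ 167.9 mm

T = A_s f_y = 7420 × 415 = 3079300 N = 3079.3 kN.
Setting C = 0.85 f'_c a b equal to T: a = 3079300/(0.85 × 39.6 × 545) = 167.9 mm.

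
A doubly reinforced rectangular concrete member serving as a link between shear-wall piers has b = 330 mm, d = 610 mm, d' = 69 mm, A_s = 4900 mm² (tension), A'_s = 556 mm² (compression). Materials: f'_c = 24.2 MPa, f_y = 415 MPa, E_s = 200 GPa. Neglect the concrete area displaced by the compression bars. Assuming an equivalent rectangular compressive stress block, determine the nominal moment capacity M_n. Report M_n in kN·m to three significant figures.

Assume both tension and compression steel yield.
Net tension couple steel: A_s − A'_s = 4344 mm².
a = (A_s − A'_s) f_y / (0.85 f'_c b) = 1802760/(0.85 × 24.2 × 330) = 265.58 mm.
c = a/β₁ = 265.58/0.85 = 312.45 mm; ε'_s = 0.003(c − d')/c = 0.0023 ≥ f_y/E_s = 0.0021, so compression steel does yield.
M_n = (A_s − A'_s) f_y (d − a/2) + A'_s f_y (d − d') = [1802760 × (610 − 132.79) + 230740 × (610 − 69)] × 10⁻⁶ = 860.30 + 124.83 = 985.13 kN·m.

M_n ≈ 985 kN·m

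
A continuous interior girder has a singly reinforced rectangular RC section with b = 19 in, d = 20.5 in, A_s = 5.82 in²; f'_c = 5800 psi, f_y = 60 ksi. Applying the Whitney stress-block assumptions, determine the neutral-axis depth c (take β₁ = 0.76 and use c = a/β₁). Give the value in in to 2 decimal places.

c ≈ 4.91 in

T = A_s f_y = 5.82 × 60 = 349.2 kips.
a = T/(0.85 f'_c b) = 349.2/(0.85 × 5.8 × 19) = 3.7280 in.
With β₁ = 0.76, c = a/β₁ = 3.7280/0.76 = 4.91 in.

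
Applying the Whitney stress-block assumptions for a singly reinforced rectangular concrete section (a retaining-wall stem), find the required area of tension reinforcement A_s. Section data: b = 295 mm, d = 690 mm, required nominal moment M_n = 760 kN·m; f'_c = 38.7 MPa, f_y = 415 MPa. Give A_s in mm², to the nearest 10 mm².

With M_n = 0.85 f'_c a b (d − a/2), solve the quadratic for a:
a = d − √(d² − 2M_n/(0.85 f'_c b)) = 690 − √(690² − 2 × 760×10⁶/(0.85 × 38.7 × 295)) = 124.79 mm.
A_s = 0.85 f'_c a b / f_y = 0.85 × 38.7 × 124.79 × 295 / 415 = 2918.0 mm².

A_s ≈ 2920 mm²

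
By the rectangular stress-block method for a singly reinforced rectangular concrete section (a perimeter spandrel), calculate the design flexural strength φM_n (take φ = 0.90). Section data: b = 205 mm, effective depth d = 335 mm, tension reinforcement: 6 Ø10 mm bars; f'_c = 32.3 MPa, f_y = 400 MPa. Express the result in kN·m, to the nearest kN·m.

φM_n ≈ 54 kN·m

A_s = 6 × 78.5 = 471 mm².
T = A_s f_y = 471 × 400 = 188400 N = 188.4 kN.
From C = T: a = T/(0.85 f'_c b) = 188400/(0.85 × 32.3 × 205) = 33.47 mm.
M_n = T(d − a/2) = 188.4 kN × (335 − 16.735) mm = 59.96 kN·m.
φM_n = 0.90 × 59.96 = 53.96 kN·m.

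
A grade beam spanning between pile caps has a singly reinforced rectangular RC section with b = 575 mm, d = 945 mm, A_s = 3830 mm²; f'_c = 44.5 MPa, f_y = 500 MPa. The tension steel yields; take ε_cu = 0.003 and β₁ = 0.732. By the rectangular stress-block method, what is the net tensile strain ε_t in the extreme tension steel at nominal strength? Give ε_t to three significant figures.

a = A_s f_y/(0.85 f'_c b) = 88.05 mm.
β₁ = 0.732, so c = a/β₁ = 88.05/0.732 = 120.29 mm.
From the linear strain diagram with ε_cu = 0.003: ε_t = 0.003 (d − c)/c = 0.003 × (945 − 120.29)/120.29 = 0.0206.
Since ε_t ≥ 0.005, the section is tension-controlled.

ε_t ≈ 0.0206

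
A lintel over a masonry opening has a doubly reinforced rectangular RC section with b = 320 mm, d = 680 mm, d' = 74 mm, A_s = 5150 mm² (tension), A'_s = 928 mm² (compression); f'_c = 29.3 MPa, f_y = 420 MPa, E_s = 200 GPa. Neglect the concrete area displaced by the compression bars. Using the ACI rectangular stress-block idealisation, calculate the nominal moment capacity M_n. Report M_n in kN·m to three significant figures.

M_n ≈ 1240 kN·m

Assume both tension and compression steel yield.
Net tension couple steel: A_s − A'_s = 4222 mm².
a = (A_s − A'_s) f_y / (0.85 f'_c b) = 1773240/(0.85 × 29.3 × 320) = 222.50 mm.
c = a/β₁ = 222.50/0.841 = 264.57 mm; ε'_s = 0.003(c − d')/c = 0.0022 ≥ f_y/E_s = 0.0021, so compression steel does yield.
M_n = (A_s − A'_s) f_y (d − a/2) + A'_s f_y (d − d') = [1773240 × (680 − 111.25) + 389760 × (680 − 74)] × 10⁻⁶ = 1008.53 + 236.19 = 1244.72 kN·m.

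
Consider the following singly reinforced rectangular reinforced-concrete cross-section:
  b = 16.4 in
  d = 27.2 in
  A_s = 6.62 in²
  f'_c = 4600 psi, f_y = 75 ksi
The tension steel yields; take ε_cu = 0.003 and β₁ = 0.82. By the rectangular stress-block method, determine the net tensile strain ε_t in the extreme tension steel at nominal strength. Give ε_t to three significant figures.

a = A_s f_y/(0.85 f'_c b) = 7.743 in.
β₁ = 0.82, so c = a/β₁ = 7.743/0.82 = 9.443 in.
From the linear strain diagram with ε_cu = 0.003: ε_t = 0.003 (d − c)/c = 0.003 × (27.2 − 9.443)/9.443 = 0.00564.
Since ε_t ≥ 0.005, the section is tension-controlled.

ε_t ≈ 0.00564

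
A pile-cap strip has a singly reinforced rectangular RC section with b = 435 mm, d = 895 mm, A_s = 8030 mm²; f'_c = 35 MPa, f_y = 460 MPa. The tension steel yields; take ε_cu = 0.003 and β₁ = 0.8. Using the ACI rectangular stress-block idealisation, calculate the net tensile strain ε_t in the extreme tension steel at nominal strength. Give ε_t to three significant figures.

a = A_s f_y/(0.85 f'_c b) = 285.43 mm.
β₁ = 0.8, so c = a/β₁ = 285.43/0.8 = 356.79 mm.
From the linear strain diagram with ε_cu = 0.003: ε_t = 0.003 (d − c)/c = 0.003 × (895 − 356.79)/356.79 = 0.00453.
ε_t is between 0.004 and 0.005 — transition zone.

ε_t ≈ 0.00453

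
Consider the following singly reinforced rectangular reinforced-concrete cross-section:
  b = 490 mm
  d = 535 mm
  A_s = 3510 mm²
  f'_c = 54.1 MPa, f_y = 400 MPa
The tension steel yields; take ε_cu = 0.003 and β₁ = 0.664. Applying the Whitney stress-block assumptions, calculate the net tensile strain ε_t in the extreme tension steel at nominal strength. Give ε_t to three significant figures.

a = A_s f_y/(0.85 f'_c b) = 62.31 mm.
β₁ = 0.664, so c = a/β₁ = 62.31/0.664 = 93.84 mm.
From the linear strain diagram with ε_cu = 0.003: ε_t = 0.003 (d − c)/c = 0.003 × (535 − 93.84)/93.84 = 0.0141.
Since ε_t ≥ 0.005, the section is tension-controlled.

ε_t ≈ 0.0141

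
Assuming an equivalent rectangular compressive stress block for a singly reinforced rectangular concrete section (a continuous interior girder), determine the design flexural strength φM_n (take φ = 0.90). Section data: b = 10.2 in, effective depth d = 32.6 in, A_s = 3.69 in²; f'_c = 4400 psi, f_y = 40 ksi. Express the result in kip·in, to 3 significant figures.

φM_n ≈ 4070 kip·in

T = A_s f_y = 3.69 × 40 = 147.6 kips.
a = T/(0.85 f'_c b) = 147.6/(0.85 × 4.4 × 10.2) = 3.869 in.
M_n = T(d − a/2) = 147.6 × (32.6 − 1.9345) = 4526.2 kip·in.
φM_n = 0.90 × 4526.2 = 4073.6 kip·in.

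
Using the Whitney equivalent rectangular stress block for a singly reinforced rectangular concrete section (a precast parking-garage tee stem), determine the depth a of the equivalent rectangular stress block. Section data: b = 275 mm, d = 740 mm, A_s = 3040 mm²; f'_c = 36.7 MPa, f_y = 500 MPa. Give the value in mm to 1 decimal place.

a ≈ 177.2 mm

T = A_s f_y = 3040 × 500 = 1520000 N = 1520 kN.
Setting C = 0.85 f'_c a b equal to T: a = 1520000/(0.85 × 36.7 × 275) = 177.2 mm.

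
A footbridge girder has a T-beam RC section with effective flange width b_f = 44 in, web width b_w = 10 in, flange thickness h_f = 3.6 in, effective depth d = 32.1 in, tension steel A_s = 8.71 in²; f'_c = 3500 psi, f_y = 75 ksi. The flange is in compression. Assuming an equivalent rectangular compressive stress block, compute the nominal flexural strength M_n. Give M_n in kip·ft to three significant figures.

Tension: T = A_s f_y = 8.71 × 75 = 653.25 kips.
Try a within the flange: a = T/(0.85 f'_c b_f) = 653.25/(0.85 × 3.5 × 44) = 4.990 in.
a = 4.990 > h_f = 3.6 in: the block extends into the web. Split into flange-overhang and web parts.
C_f = 0.85 f'_c (b_f − b_w) h_f = 0.85 × 3.5 × (44 − 10) × 3.6 = 364.1 kips.
Remaining web compression depth: a_w = (T − C_f)/(0.85 f'_c b_w) = (653.25 − 364.1)/(0.85 × 3.5 × 10) = 9.719 in.
M_n = C_f(d − h_f/2) + (T − C_f)(d − a_w/2) = 364.1 × (32.1 − 1.8) + 289.15 × (32.1 − 4.8595) = 11032.2 + 7876.6 = 18908.8 kip·in.
M_n = 18908.8/12 = 1575.73 kip·ft.

M_n ≈ 1580 kip·ft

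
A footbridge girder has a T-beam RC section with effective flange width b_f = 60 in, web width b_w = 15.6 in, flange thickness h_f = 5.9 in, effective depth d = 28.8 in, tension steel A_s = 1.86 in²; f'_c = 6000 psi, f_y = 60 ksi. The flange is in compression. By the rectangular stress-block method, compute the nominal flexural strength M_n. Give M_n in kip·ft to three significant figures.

M_n ≈ 266 kip·ft

Tension: T = A_s f_y = 1.86 × 60 = 111.6 kips.
Try a within the flange: a = T/(0.85 f'_c b_f) = 111.6/(0.85 × 6 × 60) = 0.365 in.
Since a = 0.365 ≤ h_f = 5.9 in, the stress block lies entirely in the flange; analyse as a rectangular beam of width b_f.
M_n = T(d − a/2) = 111.6 × (28.8 − 0.1825) = 3193.7 kip·in.
M_n = 3193.7/12 = 266.14 kip·ft.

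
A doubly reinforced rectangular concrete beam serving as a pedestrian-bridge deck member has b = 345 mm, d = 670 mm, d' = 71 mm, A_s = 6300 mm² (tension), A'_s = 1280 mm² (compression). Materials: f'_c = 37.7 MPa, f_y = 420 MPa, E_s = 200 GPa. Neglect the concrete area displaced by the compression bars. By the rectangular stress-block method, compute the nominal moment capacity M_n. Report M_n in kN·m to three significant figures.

M_n ≈ 1530 kN·m

Assume both tension and compression steel yield.
Net tension couple steel: A_s − A'_s = 5020 mm².
a = (A_s − A'_s) f_y / (0.85 f'_c b) = 2108400/(0.85 × 37.7 × 345) = 190.71 mm.
c = a/β₁ = 190.71/0.781 = 244.19 mm; ε'_s = 0.003(c − d')/c = 0.0021 ≥ f_y/E_s = 0.0021, so compression steel does yield.
M_n = (A_s − A'_s) f_y (d − a/2) + A'_s f_y (d − d') = [2108400 × (670 − 95.355) + 537600 × (670 − 71)] × 10⁻⁶ = 1211.58 + 322.02 = 1533.60 kN·m.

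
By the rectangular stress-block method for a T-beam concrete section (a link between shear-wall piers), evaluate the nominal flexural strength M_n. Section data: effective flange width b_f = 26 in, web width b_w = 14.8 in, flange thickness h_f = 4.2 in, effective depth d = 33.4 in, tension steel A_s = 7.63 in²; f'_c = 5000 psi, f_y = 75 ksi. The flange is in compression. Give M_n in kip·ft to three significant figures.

Tension: T = A_s f_y = 7.63 × 75 = 572.25 kips.
Try a within the flange: a = T/(0.85 f'_c b_f) = 572.25/(0.85 × 5 × 26) = 5.179 in.
a = 5.179 > h_f = 4.2 in: the block extends into the web. Split into flange-overhang and web parts.
C_f = 0.85 f'_c (b_f − b_w) h_f = 0.85 × 5 × (26 − 14.8) × 4.2 = 199.9 kips.
Remaining web compression depth: a_w = (T − C_f)/(0.85 f'_c b_w) = (572.25 − 199.9)/(0.85 × 5 × 14.8) = 5.920 in.
M_n = C_f(d − h_f/2) + (T − C_f)(d − a_w/2) = 199.9 × (33.4 − 2.1) + 372.35 × (33.4 − 2.96) = 6256.9 + 11334.3 = 17591.2 kip·in.
M_n = 17591.2/12 = 1465.93 kip·ft.

M_n ≈ 1470 kip·ft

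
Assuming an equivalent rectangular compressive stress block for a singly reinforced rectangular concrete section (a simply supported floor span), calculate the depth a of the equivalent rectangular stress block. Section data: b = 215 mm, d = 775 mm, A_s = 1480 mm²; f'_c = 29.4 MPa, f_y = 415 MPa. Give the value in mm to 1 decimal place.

T = A_s f_y = 1480 × 415 = 614200 N = 614.2 kN.
Setting C = 0.85 f'_c a b equal to T: a = 614200/(0.85 × 29.4 × 215) = 114.3 mm.

a ≈ 114.3 mm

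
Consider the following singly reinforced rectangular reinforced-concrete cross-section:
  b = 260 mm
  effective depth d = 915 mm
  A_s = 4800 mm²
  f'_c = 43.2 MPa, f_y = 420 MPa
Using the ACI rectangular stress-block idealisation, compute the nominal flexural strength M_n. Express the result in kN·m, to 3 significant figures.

M_n ≈ 1630 kN·m

T = A_s f_y = 4800 × 420 = 2016000 N = 2016 kN.
From C = T: a = T/(0.85 f'_c b) = 2016000/(0.85 × 43.2 × 260) = 211.16 mm.
M_n = T(d − a/2) = 2016 kN × (915 − 105.58) mm = 1631.79 kN·m.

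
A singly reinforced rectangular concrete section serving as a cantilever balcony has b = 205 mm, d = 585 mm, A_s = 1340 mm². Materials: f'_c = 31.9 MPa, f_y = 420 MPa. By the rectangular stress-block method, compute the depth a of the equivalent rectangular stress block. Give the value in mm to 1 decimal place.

T = A_s f_y = 1340 × 420 = 562800 N = 562.8 kN.
Setting C = 0.85 f'_c a b equal to T: a = 562800/(0.85 × 31.9 × 205) = 101.2 mm.

a ≈ 101.2 mm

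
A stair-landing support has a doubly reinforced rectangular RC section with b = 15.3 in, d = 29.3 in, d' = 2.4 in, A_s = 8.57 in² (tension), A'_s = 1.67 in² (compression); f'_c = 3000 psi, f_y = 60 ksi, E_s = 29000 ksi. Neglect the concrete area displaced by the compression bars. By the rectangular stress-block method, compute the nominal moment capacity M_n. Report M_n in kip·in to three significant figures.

Assume both steels yield.
a = (A_s − A'_s) f_y/(0.85 f'_c b) = (8.57 − 1.67) × 60/(0.85 × 3 × 15.3) = 10.611 in.
c = a/β₁ = 10.611/0.85 = 12.484 in; ε'_s = 0.003(c − d')/c = 0.0024 ≥ ε_y = 0.0021, so the compression steel yields.
M_n = (A_s − A'_s) f_y (d − a/2) + A'_s f_y (d − d') = 414 × (29.3 − 5.3055) + 100.2 × (29.3 − 2.4) = 9933.7 + 2695.4 = 12629.1 kip·in.

M_n ≈ 12600 kip·in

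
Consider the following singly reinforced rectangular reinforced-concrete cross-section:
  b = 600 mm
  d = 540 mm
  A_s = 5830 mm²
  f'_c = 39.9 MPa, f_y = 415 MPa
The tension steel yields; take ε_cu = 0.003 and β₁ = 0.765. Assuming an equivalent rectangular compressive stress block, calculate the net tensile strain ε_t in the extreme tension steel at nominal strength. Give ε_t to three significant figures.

a = A_s f_y/(0.85 f'_c b) = 118.90 mm.
β₁ = 0.765, so c = a/β₁ = 118.90/0.765 = 155.42 mm.
From the linear strain diagram with ε_cu = 0.003: ε_t = 0.003 (d − c)/c = 0.003 × (540 − 155.42)/155.42 = 0.00742.
Since ε_t ≥ 0.005, the section is tension-controlled.

ε_t ≈ 0.00742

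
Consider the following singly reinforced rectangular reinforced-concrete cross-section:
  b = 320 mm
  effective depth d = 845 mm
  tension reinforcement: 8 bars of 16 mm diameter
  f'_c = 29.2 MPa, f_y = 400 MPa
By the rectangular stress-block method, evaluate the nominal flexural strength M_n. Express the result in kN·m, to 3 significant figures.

M_n ≈ 517 kN·m

A_s = 8 × 201 = 1608 mm².
T = A_s f_y = 1608 × 400 = 643200 N = 643.2 kN.
From C = T: a = T/(0.85 f'_c b) = 643200/(0.85 × 29.2 × 320) = 80.98 mm.
M_n = T(d − a/2) = 643.2 kN × (845 − 40.49) mm = 517.46 kN·m.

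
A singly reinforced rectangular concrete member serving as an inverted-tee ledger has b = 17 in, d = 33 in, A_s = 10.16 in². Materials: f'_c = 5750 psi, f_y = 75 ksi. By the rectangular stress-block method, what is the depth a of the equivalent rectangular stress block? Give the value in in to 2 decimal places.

T = A_s f_y = 10.16 × 75 = 762 kips.
a = T/(0.85 f'_c b) = 762/(0.85 × 5.75 × 17) = 9.17 in.

a ≈ 9.17 in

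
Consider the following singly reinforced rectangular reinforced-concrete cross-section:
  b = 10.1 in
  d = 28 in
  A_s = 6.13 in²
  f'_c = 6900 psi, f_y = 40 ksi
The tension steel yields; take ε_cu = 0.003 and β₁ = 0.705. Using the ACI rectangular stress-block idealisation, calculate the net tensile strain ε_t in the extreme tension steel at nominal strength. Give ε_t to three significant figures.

a = A_s f_y/(0.85 f'_c b) = 4.139 in.
β₁ = 0.705, so c = a/β₁ = 4.139/0.705 = 5.871 in.
From the linear strain diagram with ε_cu = 0.003: ε_t = 0.003 (d − c)/c = 0.003 × (28 − 5.871)/5.871 = 0.0113.
Since ε_t ≥ 0.005, the section is tension-controlled.

ε_t ≈ 0.0113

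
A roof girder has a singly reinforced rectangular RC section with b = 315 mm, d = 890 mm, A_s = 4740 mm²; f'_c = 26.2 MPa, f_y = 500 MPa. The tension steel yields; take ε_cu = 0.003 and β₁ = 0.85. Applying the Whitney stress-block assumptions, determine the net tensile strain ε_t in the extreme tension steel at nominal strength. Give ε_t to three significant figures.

a = A_s f_y/(0.85 f'_c b) = 337.85 mm.
β₁ = 0.85, so c = a/β₁ = 337.85/0.85 = 397.47 mm.
From the linear strain diagram with ε_cu = 0.003: ε_t = 0.003 (d − c)/c = 0.003 × (890 − 397.47)/397.47 = 0.00372.
ε_t < 0.004 — the section is over-reinforced for flexure under ACI limits.

ε_t ≈ 0.00372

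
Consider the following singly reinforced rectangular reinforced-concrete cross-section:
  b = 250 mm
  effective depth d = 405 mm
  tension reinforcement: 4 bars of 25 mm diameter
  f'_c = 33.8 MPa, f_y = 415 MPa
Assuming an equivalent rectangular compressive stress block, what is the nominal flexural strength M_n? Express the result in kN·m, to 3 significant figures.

M_n ≈ 284 kN·m

A_s = 4 × 491 = 1964 mm².
T = A_s f_y = 1964 × 415 = 815060 N = 815.06 kN.
From C = T: a = T/(0.85 f'_c b) = 815060/(0.85 × 33.8 × 250) = 113.48 mm.
M_n = T(d − a/2) = 815.06 kN × (405 − 56.74) mm = 283.85 kN·m.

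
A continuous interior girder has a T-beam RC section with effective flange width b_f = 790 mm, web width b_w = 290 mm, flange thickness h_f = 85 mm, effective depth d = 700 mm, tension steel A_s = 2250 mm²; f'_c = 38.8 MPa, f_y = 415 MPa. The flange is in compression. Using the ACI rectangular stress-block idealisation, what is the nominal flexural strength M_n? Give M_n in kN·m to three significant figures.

Tension: T = A_s f_y = 2250 × 415 = 933750 N.
Try a within the flange: a = T/(0.85 f'_c b_f) = 933750/(0.85 × 38.8 × 790) = 35.84 mm.
Since a = 35.84 ≤ h_f = 85 mm, the stress block lies entirely in the flange; analyse as a rectangular beam of width b_f.
M_n = T(d − a/2) = 933750 × (700 − 17.92) = 636.89 × 10⁶ N·mm.
M_n = 636.89 kN·m.

M_n ≈ 637 kN·m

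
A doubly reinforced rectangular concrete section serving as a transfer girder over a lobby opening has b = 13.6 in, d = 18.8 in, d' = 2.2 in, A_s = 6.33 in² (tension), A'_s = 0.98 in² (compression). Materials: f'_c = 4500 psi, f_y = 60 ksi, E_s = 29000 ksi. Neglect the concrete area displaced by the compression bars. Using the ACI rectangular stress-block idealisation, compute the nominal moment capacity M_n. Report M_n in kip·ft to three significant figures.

Assume both steels yield.
a = (A_s − A'_s) f_y/(0.85 f'_c b) = (6.33 − 0.98) × 60/(0.85 × 4.5 × 13.6) = 6.171 in.
c = a/β₁ = 6.171/0.825 = 7.480 in; ε'_s = 0.003(c − d')/c = 0.0021 ≥ ε_y = 0.0021, so the compression steel yields.
M_n = (A_s − A'_s) f_y (d − a/2) + A'_s f_y (d − d') = 321 × (18.8 − 3.0855) + 58.8 × (18.8 − 2.2) = 5044.4 + 976.1 = 6020.5 kip·in = 6020.5/12 = 501.71 kip·ft.

M_n ≈ 502 kip·ft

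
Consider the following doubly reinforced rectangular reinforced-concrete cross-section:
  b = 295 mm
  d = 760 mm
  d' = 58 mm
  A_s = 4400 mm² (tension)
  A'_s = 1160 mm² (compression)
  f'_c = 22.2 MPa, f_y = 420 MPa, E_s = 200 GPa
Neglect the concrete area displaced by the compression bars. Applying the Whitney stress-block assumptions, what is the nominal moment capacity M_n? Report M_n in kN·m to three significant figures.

Assume both tension and compression steel yield.
Net tension couple steel: A_s − A'_s = 3240 mm².
a = (A_s − A'_s) f_y / (0.85 f'_c b) = 1360800/(0.85 × 22.2 × 295) = 244.46 mm.
c = a/β₁ = 244.46/0.85 = 287.60 mm; ε'_s = 0.003(c − d')/c = 0.0024 ≥ f_y/E_s = 0.0021, so compression steel does yield.
M_n = (A_s − A'_s) f_y (d − a/2) + A'_s f_y (d − d') = [1360800 × (760 − 122.23) + 487200 × (760 − 58)] × 10⁻⁶ = 867.88 + 342.01 = 1209.89 kN·m.

M_n ≈ 1210 kN·m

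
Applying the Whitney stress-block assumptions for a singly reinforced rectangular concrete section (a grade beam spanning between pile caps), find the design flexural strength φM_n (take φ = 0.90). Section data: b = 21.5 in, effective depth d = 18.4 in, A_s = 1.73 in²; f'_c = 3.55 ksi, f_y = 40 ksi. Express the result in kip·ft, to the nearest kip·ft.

φM_n ≈ 93 kip·ft

T = A_s f_y = 1.73 × 40 = 69.2 kips.
a = T/(0.85 f'_c b) = 69.2/(0.85 × 3.55 × 21.5) = 1.067 in.
M_n = T(d − a/2) = 69.2 × (18.4 − 0.5335) = 1236.4 kip·in = 1236.4/12 = 103.03 kip·ft.
φM_n = 0.90 × 103.03 = 92.73 kip·ft.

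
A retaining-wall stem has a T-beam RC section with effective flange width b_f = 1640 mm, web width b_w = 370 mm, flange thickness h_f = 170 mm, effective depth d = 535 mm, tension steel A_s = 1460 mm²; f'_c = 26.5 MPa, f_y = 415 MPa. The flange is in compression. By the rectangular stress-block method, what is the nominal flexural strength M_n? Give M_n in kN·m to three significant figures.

M_n ≈ 319 kN·m

Tension: T = A_s f_y = 1460 × 415 = 605900 N.
Try a within the flange: a = T/(0.85 f'_c b_f) = 605900/(0.85 × 26.5 × 1640) = 16.40 mm.
Since a = 16.40 ≤ h_f = 170 mm, the stress block lies entirely in the flange; analyse as a rectangular beam of width b_f.
M_n = T(d − a/2) = 605900 × (535 − 8.2) = 319.19 × 10⁶ N·mm.
M_n = 319.19 kN·m.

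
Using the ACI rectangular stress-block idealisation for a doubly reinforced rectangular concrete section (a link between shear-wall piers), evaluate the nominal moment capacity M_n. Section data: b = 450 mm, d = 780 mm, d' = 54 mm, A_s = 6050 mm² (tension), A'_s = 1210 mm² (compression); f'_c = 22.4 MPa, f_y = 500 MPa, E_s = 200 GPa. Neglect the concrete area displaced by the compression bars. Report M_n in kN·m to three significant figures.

M_n ≈ 1990 kN·m

Assume both tension and compression steel yield.
Net tension couple steel: A_s − A'_s = 4840 mm².
a = (A_s − A'_s) f_y / (0.85 f'_c b) = 2420000/(0.85 × 22.4 × 450) = 282.45 mm.
c = a/β₁ = 282.45/0.85 = 332.29 mm; ε'_s = 0.003(c − d')/c = 0.0025 ≥ f_y/E_s = 0.0025, so compression steel does yield.
M_n = (A_s − A'_s) f_y (d − a/2) + A'_s f_y (d − d') = [2420000 × (780 − 141.225) + 605000 × (780 − 54)] × 10⁻⁶ = 1545.84 + 439.23 = 1985.07 kN·m.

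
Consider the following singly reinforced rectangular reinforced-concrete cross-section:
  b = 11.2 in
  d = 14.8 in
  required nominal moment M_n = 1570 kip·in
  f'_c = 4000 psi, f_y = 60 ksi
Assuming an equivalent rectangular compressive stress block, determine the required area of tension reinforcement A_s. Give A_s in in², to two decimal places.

A_s ≈ 1.98 in²

From M_n = 0.85 f'_c a b (d − a/2):
a = d − √(d² − 2M_n/(0.85 f'_c b)) = 14.8 − √(14.8² − 2 × 1570/(0.85 × 4 × 11.2)) = 3.113 in.
A_s = 0.85 f'_c a b / f_y = 0.85 × 4 × 3.113 × 11.2 / 60 = 1.976 in².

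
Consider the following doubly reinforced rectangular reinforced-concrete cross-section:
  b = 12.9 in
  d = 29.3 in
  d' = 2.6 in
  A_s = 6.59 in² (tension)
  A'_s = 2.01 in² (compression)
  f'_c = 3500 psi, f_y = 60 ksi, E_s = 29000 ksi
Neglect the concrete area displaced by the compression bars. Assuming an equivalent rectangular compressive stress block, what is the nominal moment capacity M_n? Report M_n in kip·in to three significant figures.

Assume both steels yield.
a = (A_s − A'_s) f_y/(0.85 f'_c b) = (6.59 − 2.01) × 60/(0.85 × 3.5 × 12.9) = 7.160 in.
c = a/β₁ = 7.160/0.85 = 8.424 in; ε'_s = 0.003(c − d')/c = 0.0021 ≥ ε_y = 0.0021, so the compression steel yields.
M_n = (A_s − A'_s) f_y (d − a/2) + A'_s f_y (d − d') = 274.8 × (29.3 − 3.58) + 120.6 × (29.3 − 2.6) = 7067.9 + 3220.0 = 10287.9 kip·in.

M_n ≈ 10300 kip·in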